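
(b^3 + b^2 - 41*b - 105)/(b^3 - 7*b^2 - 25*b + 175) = (b + 3)/(b - 5)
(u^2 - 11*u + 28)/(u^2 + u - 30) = (u^2 - 11*u + 28)/(u^2 + u - 30)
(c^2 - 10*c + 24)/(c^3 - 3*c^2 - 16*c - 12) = (c - 4)/(c^2 + 3*c + 2)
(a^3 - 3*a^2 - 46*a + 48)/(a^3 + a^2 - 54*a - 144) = (a - 1)/(a + 3)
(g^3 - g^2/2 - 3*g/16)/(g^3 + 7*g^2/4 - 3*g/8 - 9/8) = g*(4*g + 1)/(2*(2*g^2 + 5*g + 3))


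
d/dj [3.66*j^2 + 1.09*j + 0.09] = 7.32*j + 1.09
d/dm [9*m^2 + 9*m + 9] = 18*m + 9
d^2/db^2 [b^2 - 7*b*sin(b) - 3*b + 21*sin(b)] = 7*b*sin(b) - 21*sin(b) - 14*cos(b) + 2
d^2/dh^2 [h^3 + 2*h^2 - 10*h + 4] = 6*h + 4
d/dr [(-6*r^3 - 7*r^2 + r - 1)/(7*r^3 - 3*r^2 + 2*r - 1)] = (67*r^4 - 38*r^3 + 28*r^2 + 8*r + 1)/(49*r^6 - 42*r^5 + 37*r^4 - 26*r^3 + 10*r^2 - 4*r + 1)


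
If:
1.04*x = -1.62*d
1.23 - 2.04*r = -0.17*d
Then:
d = -0.641975308641975*x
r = 0.602941176470588 - 0.0534979423868313*x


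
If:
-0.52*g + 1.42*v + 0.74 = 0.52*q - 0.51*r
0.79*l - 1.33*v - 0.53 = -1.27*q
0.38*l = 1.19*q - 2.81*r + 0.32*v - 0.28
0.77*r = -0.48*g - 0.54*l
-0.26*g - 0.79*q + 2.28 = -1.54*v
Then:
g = 1.35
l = -4.04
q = 3.49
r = 1.99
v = 0.54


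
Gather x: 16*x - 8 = 16*x - 8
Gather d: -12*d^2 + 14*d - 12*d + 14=-12*d^2 + 2*d + 14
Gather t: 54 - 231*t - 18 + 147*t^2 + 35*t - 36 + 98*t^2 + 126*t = 245*t^2 - 70*t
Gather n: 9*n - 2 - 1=9*n - 3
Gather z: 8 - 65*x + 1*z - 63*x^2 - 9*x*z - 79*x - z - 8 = -63*x^2 - 9*x*z - 144*x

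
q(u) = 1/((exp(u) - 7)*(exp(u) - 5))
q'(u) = -exp(u)/((exp(u) - 7)*(exp(u) - 5)^2) - exp(u)/((exp(u) - 7)^2*(exp(u) - 5)) = 2*(6 - exp(u))*exp(u)/(exp(4*u) - 24*exp(3*u) + 214*exp(2*u) - 840*exp(u) + 1225)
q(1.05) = 0.11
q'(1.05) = 0.23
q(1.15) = 0.14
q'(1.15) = 0.36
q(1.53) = 1.10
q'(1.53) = 15.43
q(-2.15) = 0.03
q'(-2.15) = 0.00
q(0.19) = 0.05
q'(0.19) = 0.02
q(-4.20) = 0.03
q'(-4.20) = 0.00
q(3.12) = 0.00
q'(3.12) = -0.01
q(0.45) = 0.05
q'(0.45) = 0.04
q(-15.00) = 0.03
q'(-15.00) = 0.00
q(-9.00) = 0.03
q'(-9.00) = 0.00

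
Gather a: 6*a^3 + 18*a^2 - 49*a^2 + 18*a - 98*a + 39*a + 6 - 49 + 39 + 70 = 6*a^3 - 31*a^2 - 41*a + 66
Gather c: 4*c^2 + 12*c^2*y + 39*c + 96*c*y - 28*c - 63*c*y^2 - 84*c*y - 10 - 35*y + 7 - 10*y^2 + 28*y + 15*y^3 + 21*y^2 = c^2*(12*y + 4) + c*(-63*y^2 + 12*y + 11) + 15*y^3 + 11*y^2 - 7*y - 3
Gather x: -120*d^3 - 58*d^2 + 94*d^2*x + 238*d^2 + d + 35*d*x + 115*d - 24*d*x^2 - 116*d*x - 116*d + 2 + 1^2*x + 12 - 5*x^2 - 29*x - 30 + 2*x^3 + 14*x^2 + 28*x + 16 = -120*d^3 + 180*d^2 + 2*x^3 + x^2*(9 - 24*d) + x*(94*d^2 - 81*d)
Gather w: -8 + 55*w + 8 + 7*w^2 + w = 7*w^2 + 56*w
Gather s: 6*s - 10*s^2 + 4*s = -10*s^2 + 10*s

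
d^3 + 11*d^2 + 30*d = d*(d + 5)*(d + 6)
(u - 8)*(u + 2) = u^2 - 6*u - 16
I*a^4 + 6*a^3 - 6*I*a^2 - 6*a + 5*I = (a - 1)*(a - 5*I)*(a - I)*(I*a + I)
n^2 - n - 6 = (n - 3)*(n + 2)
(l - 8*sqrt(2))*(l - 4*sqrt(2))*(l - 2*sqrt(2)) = l^3 - 14*sqrt(2)*l^2 + 112*l - 128*sqrt(2)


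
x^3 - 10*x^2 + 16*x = x*(x - 8)*(x - 2)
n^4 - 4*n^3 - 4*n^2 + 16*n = n*(n - 4)*(n - 2)*(n + 2)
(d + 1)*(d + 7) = d^2 + 8*d + 7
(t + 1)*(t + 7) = t^2 + 8*t + 7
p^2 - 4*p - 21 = (p - 7)*(p + 3)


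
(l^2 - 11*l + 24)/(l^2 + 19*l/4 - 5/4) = 4*(l^2 - 11*l + 24)/(4*l^2 + 19*l - 5)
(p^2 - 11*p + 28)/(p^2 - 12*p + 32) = (p - 7)/(p - 8)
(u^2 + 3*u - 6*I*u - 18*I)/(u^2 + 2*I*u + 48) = (u + 3)/(u + 8*I)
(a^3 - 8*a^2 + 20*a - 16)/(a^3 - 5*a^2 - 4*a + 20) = (a^2 - 6*a + 8)/(a^2 - 3*a - 10)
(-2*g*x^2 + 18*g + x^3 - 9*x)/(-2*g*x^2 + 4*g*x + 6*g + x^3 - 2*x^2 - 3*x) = (x + 3)/(x + 1)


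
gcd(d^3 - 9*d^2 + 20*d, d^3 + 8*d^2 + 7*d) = d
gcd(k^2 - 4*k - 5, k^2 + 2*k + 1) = k + 1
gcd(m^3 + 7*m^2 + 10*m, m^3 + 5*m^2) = m^2 + 5*m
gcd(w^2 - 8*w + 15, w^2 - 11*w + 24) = w - 3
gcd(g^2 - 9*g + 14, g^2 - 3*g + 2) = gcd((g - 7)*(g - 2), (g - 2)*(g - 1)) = g - 2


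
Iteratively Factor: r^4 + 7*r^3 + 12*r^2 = (r)*(r^3 + 7*r^2 + 12*r) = r*(r + 4)*(r^2 + 3*r) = r*(r + 3)*(r + 4)*(r)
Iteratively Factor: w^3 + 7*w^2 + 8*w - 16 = (w - 1)*(w^2 + 8*w + 16) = (w - 1)*(w + 4)*(w + 4)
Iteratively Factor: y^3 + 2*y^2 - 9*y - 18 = (y + 2)*(y^2 - 9) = (y + 2)*(y + 3)*(y - 3)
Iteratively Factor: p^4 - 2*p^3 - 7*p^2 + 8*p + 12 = (p + 2)*(p^3 - 4*p^2 + p + 6) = (p + 1)*(p + 2)*(p^2 - 5*p + 6) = (p - 2)*(p + 1)*(p + 2)*(p - 3)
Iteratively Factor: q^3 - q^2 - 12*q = (q + 3)*(q^2 - 4*q) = (q - 4)*(q + 3)*(q)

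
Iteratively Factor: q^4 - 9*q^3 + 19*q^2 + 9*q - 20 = (q + 1)*(q^3 - 10*q^2 + 29*q - 20) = (q - 1)*(q + 1)*(q^2 - 9*q + 20) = (q - 5)*(q - 1)*(q + 1)*(q - 4)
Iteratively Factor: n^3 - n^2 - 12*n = (n + 3)*(n^2 - 4*n) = n*(n + 3)*(n - 4)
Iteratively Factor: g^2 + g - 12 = (g + 4)*(g - 3)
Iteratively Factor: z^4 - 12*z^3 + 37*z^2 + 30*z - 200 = (z - 4)*(z^3 - 8*z^2 + 5*z + 50) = (z - 5)*(z - 4)*(z^2 - 3*z - 10) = (z - 5)^2*(z - 4)*(z + 2)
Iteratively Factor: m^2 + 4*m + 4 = (m + 2)*(m + 2)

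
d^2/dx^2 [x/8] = 0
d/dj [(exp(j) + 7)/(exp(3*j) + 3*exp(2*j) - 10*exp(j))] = 2*(-exp(3*j) - 12*exp(2*j) - 21*exp(j) + 35)*exp(-j)/(exp(4*j) + 6*exp(3*j) - 11*exp(2*j) - 60*exp(j) + 100)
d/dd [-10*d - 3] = -10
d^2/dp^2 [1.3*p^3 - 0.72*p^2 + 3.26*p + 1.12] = 7.8*p - 1.44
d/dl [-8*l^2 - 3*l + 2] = -16*l - 3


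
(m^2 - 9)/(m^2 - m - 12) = (m - 3)/(m - 4)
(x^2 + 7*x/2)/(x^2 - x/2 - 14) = x/(x - 4)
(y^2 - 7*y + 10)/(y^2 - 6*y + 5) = (y - 2)/(y - 1)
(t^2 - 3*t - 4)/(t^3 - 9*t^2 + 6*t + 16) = (t - 4)/(t^2 - 10*t + 16)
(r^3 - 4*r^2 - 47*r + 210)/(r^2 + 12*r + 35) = (r^2 - 11*r + 30)/(r + 5)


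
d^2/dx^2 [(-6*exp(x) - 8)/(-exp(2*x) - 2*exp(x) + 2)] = (6*exp(4*x) + 20*exp(3*x) + 120*exp(2*x) + 120*exp(x) + 56)*exp(x)/(exp(6*x) + 6*exp(5*x) + 6*exp(4*x) - 16*exp(3*x) - 12*exp(2*x) + 24*exp(x) - 8)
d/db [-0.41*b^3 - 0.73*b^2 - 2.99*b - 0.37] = -1.23*b^2 - 1.46*b - 2.99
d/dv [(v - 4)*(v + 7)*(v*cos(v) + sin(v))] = -(v - 4)*(v + 7)*(v*sin(v) - 2*cos(v)) + (v - 4)*(v*cos(v) + sin(v)) + (v + 7)*(v*cos(v) + sin(v))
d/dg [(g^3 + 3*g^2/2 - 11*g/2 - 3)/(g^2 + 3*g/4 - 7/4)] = 2*(8*g^4 + 12*g^3 + 11*g^2 + 6*g + 95)/(16*g^4 + 24*g^3 - 47*g^2 - 42*g + 49)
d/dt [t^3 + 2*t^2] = t*(3*t + 4)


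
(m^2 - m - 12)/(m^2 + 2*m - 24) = (m + 3)/(m + 6)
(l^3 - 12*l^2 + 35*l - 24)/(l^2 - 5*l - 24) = (l^2 - 4*l + 3)/(l + 3)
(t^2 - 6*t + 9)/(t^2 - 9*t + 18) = (t - 3)/(t - 6)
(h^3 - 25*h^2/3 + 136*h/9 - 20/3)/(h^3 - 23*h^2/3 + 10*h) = (h - 2/3)/h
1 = 1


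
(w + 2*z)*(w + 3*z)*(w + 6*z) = w^3 + 11*w^2*z + 36*w*z^2 + 36*z^3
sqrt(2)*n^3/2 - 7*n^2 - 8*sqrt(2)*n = n*(n - 8*sqrt(2))*(sqrt(2)*n/2 + 1)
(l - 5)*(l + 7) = l^2 + 2*l - 35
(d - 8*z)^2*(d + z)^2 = d^4 - 14*d^3*z + 33*d^2*z^2 + 112*d*z^3 + 64*z^4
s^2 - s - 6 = (s - 3)*(s + 2)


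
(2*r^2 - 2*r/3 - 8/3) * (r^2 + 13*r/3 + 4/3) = 2*r^4 + 8*r^3 - 26*r^2/9 - 112*r/9 - 32/9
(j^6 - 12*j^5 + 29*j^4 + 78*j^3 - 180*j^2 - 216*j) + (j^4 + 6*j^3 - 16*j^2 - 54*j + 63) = j^6 - 12*j^5 + 30*j^4 + 84*j^3 - 196*j^2 - 270*j + 63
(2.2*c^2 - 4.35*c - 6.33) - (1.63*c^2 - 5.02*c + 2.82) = 0.57*c^2 + 0.67*c - 9.15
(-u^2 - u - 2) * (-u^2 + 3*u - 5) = u^4 - 2*u^3 + 4*u^2 - u + 10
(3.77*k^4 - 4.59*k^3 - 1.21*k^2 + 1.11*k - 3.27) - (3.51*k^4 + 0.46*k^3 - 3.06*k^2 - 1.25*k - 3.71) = 0.26*k^4 - 5.05*k^3 + 1.85*k^2 + 2.36*k + 0.44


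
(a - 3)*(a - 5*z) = a^2 - 5*a*z - 3*a + 15*z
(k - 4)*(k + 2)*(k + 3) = k^3 + k^2 - 14*k - 24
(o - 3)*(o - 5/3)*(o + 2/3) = o^3 - 4*o^2 + 17*o/9 + 10/3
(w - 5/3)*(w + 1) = w^2 - 2*w/3 - 5/3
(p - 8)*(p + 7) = p^2 - p - 56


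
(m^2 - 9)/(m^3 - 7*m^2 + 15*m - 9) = (m + 3)/(m^2 - 4*m + 3)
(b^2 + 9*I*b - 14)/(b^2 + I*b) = (b^2 + 9*I*b - 14)/(b*(b + I))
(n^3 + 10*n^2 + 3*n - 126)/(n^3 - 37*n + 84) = (n + 6)/(n - 4)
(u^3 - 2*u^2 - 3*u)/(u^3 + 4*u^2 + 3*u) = (u - 3)/(u + 3)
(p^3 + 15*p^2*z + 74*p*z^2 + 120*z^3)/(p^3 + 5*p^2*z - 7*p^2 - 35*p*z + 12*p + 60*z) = (p^2 + 10*p*z + 24*z^2)/(p^2 - 7*p + 12)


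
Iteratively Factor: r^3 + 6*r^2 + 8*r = (r + 4)*(r^2 + 2*r) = (r + 2)*(r + 4)*(r)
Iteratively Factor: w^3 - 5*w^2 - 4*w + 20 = (w - 2)*(w^2 - 3*w - 10) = (w - 2)*(w + 2)*(w - 5)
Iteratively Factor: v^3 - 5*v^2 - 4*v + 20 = (v - 5)*(v^2 - 4) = (v - 5)*(v - 2)*(v + 2)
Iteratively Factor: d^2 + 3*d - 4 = (d - 1)*(d + 4)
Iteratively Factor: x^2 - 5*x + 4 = (x - 4)*(x - 1)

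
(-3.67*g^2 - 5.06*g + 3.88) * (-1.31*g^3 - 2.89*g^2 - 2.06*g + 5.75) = 4.8077*g^5 + 17.2349*g^4 + 17.1008*g^3 - 21.8921*g^2 - 37.0878*g + 22.31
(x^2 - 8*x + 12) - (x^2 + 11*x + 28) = -19*x - 16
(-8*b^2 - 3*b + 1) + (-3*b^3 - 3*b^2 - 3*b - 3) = -3*b^3 - 11*b^2 - 6*b - 2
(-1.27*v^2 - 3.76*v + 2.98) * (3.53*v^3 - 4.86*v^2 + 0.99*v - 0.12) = -4.4831*v^5 - 7.1006*v^4 + 27.5357*v^3 - 18.0528*v^2 + 3.4014*v - 0.3576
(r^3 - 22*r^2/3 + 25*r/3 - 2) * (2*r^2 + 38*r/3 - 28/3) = 2*r^5 - 2*r^4 - 770*r^3/9 + 170*r^2 - 928*r/9 + 56/3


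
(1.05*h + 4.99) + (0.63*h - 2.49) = 1.68*h + 2.5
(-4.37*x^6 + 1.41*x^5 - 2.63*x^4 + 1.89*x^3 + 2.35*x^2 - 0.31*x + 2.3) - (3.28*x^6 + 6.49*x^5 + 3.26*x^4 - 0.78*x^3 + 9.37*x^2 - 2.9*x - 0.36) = -7.65*x^6 - 5.08*x^5 - 5.89*x^4 + 2.67*x^3 - 7.02*x^2 + 2.59*x + 2.66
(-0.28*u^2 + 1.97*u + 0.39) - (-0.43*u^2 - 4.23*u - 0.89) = 0.15*u^2 + 6.2*u + 1.28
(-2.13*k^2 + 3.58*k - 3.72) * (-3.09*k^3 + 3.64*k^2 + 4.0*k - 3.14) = 6.5817*k^5 - 18.8154*k^4 + 16.006*k^3 + 7.4674*k^2 - 26.1212*k + 11.6808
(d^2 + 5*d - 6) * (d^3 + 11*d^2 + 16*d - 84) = d^5 + 16*d^4 + 65*d^3 - 70*d^2 - 516*d + 504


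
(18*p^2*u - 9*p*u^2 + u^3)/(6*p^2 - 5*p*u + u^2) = u*(6*p - u)/(2*p - u)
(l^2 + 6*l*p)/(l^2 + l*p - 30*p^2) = l/(l - 5*p)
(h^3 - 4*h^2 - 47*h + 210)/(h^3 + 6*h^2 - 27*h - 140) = (h - 6)/(h + 4)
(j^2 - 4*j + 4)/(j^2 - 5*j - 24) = (-j^2 + 4*j - 4)/(-j^2 + 5*j + 24)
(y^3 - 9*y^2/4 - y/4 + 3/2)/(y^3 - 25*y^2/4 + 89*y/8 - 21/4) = 2*(4*y^2 - y - 3)/(8*y^2 - 34*y + 21)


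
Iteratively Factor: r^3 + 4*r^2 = (r)*(r^2 + 4*r) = r^2*(r + 4)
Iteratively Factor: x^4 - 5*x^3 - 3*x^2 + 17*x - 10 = (x - 1)*(x^3 - 4*x^2 - 7*x + 10) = (x - 5)*(x - 1)*(x^2 + x - 2) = (x - 5)*(x - 1)^2*(x + 2)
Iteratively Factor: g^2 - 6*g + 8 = (g - 2)*(g - 4)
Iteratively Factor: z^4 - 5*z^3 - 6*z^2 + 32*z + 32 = (z + 1)*(z^3 - 6*z^2 + 32) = (z - 4)*(z + 1)*(z^2 - 2*z - 8) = (z - 4)^2*(z + 1)*(z + 2)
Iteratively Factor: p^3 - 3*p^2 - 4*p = (p + 1)*(p^2 - 4*p) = (p - 4)*(p + 1)*(p)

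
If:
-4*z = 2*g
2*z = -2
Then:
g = 2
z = -1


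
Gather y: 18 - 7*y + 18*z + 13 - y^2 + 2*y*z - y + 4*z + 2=-y^2 + y*(2*z - 8) + 22*z + 33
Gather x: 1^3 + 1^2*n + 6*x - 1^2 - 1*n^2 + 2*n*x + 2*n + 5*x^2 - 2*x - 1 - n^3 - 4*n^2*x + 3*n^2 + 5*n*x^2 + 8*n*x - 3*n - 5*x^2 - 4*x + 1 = -n^3 + 2*n^2 + 5*n*x^2 + x*(-4*n^2 + 10*n)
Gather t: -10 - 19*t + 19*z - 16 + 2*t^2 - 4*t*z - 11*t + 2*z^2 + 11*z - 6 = 2*t^2 + t*(-4*z - 30) + 2*z^2 + 30*z - 32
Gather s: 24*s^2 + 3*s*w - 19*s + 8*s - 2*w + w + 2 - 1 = 24*s^2 + s*(3*w - 11) - w + 1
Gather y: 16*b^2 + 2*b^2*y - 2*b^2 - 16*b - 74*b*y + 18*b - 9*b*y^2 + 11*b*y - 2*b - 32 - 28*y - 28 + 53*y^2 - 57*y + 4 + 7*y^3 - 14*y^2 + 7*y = 14*b^2 + 7*y^3 + y^2*(39 - 9*b) + y*(2*b^2 - 63*b - 78) - 56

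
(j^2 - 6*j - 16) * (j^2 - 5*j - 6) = j^4 - 11*j^3 + 8*j^2 + 116*j + 96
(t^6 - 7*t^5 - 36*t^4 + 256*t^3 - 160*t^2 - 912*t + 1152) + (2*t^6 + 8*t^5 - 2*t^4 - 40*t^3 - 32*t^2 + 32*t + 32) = 3*t^6 + t^5 - 38*t^4 + 216*t^3 - 192*t^2 - 880*t + 1184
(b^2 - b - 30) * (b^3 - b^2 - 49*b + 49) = b^5 - 2*b^4 - 78*b^3 + 128*b^2 + 1421*b - 1470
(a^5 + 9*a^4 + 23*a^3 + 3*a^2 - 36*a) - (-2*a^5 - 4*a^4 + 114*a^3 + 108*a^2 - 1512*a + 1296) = 3*a^5 + 13*a^4 - 91*a^3 - 105*a^2 + 1476*a - 1296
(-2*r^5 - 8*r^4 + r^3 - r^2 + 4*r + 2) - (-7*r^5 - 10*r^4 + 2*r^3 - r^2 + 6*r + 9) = 5*r^5 + 2*r^4 - r^3 - 2*r - 7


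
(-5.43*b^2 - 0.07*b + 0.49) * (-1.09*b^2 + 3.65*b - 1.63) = 5.9187*b^4 - 19.7432*b^3 + 8.0613*b^2 + 1.9026*b - 0.7987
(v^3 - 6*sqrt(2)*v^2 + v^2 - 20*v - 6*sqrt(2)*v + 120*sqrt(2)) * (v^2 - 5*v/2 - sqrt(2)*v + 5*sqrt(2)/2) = v^5 - 7*sqrt(2)*v^4 - 3*v^4/2 - 21*v^3/2 + 21*sqrt(2)*v^3/2 + 32*v^2 + 315*sqrt(2)*v^2/2 - 350*sqrt(2)*v - 270*v + 600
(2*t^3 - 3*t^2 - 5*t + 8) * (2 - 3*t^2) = -6*t^5 + 9*t^4 + 19*t^3 - 30*t^2 - 10*t + 16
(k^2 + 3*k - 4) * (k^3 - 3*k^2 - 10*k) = k^5 - 23*k^3 - 18*k^2 + 40*k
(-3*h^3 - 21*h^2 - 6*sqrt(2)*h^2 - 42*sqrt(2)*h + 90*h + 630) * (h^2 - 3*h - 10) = -3*h^5 - 12*h^4 - 6*sqrt(2)*h^4 - 24*sqrt(2)*h^3 + 183*h^3 + 186*sqrt(2)*h^2 + 570*h^2 - 2790*h + 420*sqrt(2)*h - 6300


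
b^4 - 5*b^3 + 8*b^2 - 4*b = b*(b - 2)^2*(b - 1)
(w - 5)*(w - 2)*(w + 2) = w^3 - 5*w^2 - 4*w + 20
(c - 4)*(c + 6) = c^2 + 2*c - 24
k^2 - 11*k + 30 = (k - 6)*(k - 5)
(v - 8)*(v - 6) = v^2 - 14*v + 48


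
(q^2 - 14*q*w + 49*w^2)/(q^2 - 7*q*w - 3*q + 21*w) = (q - 7*w)/(q - 3)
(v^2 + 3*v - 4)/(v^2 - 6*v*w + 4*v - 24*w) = (v - 1)/(v - 6*w)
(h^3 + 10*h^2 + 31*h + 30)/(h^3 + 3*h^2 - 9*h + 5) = (h^2 + 5*h + 6)/(h^2 - 2*h + 1)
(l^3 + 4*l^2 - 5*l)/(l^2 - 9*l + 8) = l*(l + 5)/(l - 8)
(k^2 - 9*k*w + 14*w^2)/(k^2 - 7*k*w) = (k - 2*w)/k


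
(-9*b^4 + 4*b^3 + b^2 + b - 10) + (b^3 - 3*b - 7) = -9*b^4 + 5*b^3 + b^2 - 2*b - 17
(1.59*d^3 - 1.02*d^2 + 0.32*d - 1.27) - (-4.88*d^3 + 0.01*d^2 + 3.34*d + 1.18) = 6.47*d^3 - 1.03*d^2 - 3.02*d - 2.45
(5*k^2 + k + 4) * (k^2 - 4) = 5*k^4 + k^3 - 16*k^2 - 4*k - 16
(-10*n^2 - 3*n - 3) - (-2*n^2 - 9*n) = -8*n^2 + 6*n - 3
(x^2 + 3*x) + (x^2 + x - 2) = 2*x^2 + 4*x - 2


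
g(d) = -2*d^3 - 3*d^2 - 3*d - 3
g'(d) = -6*d^2 - 6*d - 3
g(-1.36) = 0.56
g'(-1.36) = -5.94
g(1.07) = -12.09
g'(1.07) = -16.29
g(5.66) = -478.73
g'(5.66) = -229.17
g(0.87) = -9.20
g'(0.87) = -12.76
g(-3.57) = 60.47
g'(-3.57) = -58.05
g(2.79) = -78.16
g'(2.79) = -66.44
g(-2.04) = 7.61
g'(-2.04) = -15.73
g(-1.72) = 3.46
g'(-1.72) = -10.43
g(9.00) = -1731.00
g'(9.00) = -543.00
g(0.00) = -3.00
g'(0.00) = -3.00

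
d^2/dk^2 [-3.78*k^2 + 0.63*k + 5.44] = -7.56000000000000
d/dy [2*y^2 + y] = 4*y + 1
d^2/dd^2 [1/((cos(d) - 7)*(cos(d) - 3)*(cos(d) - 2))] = (-682*(1 - cos(d)^2)^2 + 12*sin(d)^6 + 3*cos(d)^6 + 132*cos(d)^5 + 906*cos(d)^3 + 117*cos(d)^2 - 4422*cos(d) + 3024)/((cos(d) - 7)^3*(cos(d) - 3)^3*(cos(d) - 2)^3)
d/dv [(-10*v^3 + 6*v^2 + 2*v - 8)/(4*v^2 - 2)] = (-10*v^4 + 13*v^2 + 10*v - 1)/(4*v^4 - 4*v^2 + 1)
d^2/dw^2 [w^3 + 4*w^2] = 6*w + 8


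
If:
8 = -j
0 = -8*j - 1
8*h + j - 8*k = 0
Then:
No Solution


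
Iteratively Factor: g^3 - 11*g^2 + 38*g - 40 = (g - 2)*(g^2 - 9*g + 20) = (g - 4)*(g - 2)*(g - 5)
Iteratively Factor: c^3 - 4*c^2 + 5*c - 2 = (c - 1)*(c^2 - 3*c + 2) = (c - 1)^2*(c - 2)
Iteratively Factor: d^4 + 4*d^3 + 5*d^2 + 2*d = (d + 2)*(d^3 + 2*d^2 + d) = (d + 1)*(d + 2)*(d^2 + d) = d*(d + 1)*(d + 2)*(d + 1)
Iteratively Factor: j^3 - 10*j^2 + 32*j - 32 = (j - 4)*(j^2 - 6*j + 8) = (j - 4)^2*(j - 2)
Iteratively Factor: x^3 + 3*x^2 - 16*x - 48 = (x - 4)*(x^2 + 7*x + 12) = (x - 4)*(x + 4)*(x + 3)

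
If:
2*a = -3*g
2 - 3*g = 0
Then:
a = -1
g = 2/3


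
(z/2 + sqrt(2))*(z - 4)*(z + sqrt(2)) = z^3/2 - 2*z^2 + 3*sqrt(2)*z^2/2 - 6*sqrt(2)*z + 2*z - 8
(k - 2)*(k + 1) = k^2 - k - 2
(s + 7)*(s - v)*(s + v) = s^3 + 7*s^2 - s*v^2 - 7*v^2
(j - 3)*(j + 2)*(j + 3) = j^3 + 2*j^2 - 9*j - 18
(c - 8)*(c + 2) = c^2 - 6*c - 16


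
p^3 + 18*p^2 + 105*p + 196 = (p + 4)*(p + 7)^2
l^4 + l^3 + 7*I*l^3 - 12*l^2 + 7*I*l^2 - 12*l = l*(l + 1)*(l + 3*I)*(l + 4*I)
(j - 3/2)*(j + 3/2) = j^2 - 9/4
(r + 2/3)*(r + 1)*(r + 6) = r^3 + 23*r^2/3 + 32*r/3 + 4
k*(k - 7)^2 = k^3 - 14*k^2 + 49*k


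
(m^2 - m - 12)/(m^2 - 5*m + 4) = (m + 3)/(m - 1)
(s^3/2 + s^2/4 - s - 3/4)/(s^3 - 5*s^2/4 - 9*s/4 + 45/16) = 4*(s^2 + 2*s + 1)/(8*s^2 + 2*s - 15)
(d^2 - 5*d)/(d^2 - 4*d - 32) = d*(5 - d)/(-d^2 + 4*d + 32)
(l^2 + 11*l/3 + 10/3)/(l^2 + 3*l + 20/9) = 3*(l + 2)/(3*l + 4)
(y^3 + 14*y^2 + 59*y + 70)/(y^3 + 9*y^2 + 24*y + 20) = (y + 7)/(y + 2)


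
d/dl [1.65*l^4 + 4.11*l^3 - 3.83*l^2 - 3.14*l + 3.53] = 6.6*l^3 + 12.33*l^2 - 7.66*l - 3.14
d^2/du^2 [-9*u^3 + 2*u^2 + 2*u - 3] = 4 - 54*u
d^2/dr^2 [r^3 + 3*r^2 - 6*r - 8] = 6*r + 6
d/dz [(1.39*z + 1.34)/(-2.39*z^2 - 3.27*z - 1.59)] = (3.3221*z^2 + 6.4052*z + 2.1717)/(5.7121*z^4 + 15.6306*z^3 + 18.2931*z^2 + 10.3986*z + 2.5281)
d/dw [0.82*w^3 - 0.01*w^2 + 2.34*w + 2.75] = 2.46*w^2 - 0.02*w + 2.34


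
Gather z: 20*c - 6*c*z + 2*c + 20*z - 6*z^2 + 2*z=22*c - 6*z^2 + z*(22 - 6*c)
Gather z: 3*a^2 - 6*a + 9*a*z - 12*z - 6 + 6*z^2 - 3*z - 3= 3*a^2 - 6*a + 6*z^2 + z*(9*a - 15) - 9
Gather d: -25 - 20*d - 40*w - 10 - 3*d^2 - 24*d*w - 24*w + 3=-3*d^2 + d*(-24*w - 20) - 64*w - 32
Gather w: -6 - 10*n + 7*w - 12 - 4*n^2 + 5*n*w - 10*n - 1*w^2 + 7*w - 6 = -4*n^2 - 20*n - w^2 + w*(5*n + 14) - 24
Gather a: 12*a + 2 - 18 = 12*a - 16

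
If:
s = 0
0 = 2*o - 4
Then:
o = 2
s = 0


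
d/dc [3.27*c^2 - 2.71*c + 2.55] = 6.54*c - 2.71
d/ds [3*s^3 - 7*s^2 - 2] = s*(9*s - 14)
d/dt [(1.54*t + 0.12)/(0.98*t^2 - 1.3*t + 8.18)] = (-1.5092*t^2 - 0.2352*t + 12.7532)/(0.9604*t^4 - 2.548*t^3 + 17.7228*t^2 - 21.268*t + 66.9124)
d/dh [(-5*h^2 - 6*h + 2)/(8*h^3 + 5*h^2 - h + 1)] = (40*h^4 + 96*h^3 - 13*h^2 - 30*h - 4)/(64*h^6 + 80*h^5 + 9*h^4 + 6*h^3 + 11*h^2 - 2*h + 1)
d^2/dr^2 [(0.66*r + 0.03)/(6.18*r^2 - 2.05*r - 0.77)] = ((2.3352 - 24.4728*r)*(-6.18*r^2 + 2.05*r + 0.77) - (0.66*r + 0.03)*(12.36*r - 2.05)*(24.72*r - 4.1))/(-6.18*r^2 + 2.05*r + 0.77)^3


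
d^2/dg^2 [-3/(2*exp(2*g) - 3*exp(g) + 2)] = 3*(-2*(4*exp(g) - 3)^2*exp(g) + (8*exp(g) - 3)*(2*exp(2*g) - 3*exp(g) + 2))*exp(g)/(2*exp(2*g) - 3*exp(g) + 2)^3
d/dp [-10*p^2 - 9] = -20*p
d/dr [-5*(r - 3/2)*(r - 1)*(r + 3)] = -15*r^2 - 5*r + 30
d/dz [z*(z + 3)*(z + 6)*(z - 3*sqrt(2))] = 4*z^3 - 9*sqrt(2)*z^2 + 27*z^2 - 54*sqrt(2)*z + 36*z - 54*sqrt(2)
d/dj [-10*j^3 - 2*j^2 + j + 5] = -30*j^2 - 4*j + 1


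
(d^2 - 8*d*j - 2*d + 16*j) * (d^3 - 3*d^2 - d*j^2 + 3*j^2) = d^5 - 8*d^4*j - 5*d^4 - d^3*j^2 + 40*d^3*j + 6*d^3 + 8*d^2*j^3 + 5*d^2*j^2 - 48*d^2*j - 40*d*j^3 - 6*d*j^2 + 48*j^3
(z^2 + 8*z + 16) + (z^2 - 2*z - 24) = 2*z^2 + 6*z - 8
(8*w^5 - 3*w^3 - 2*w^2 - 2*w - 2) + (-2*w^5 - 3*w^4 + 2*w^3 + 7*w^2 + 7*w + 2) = 6*w^5 - 3*w^4 - w^3 + 5*w^2 + 5*w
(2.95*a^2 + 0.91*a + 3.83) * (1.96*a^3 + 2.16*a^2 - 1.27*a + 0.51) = 5.782*a^5 + 8.1556*a^4 + 5.7259*a^3 + 8.6216*a^2 - 4.4*a + 1.9533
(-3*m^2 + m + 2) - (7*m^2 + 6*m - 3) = -10*m^2 - 5*m + 5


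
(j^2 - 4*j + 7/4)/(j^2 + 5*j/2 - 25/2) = (4*j^2 - 16*j + 7)/(2*(2*j^2 + 5*j - 25))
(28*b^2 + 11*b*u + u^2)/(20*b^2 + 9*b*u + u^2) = (7*b + u)/(5*b + u)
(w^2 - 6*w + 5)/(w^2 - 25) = (w - 1)/(w + 5)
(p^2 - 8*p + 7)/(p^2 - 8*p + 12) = (p^2 - 8*p + 7)/(p^2 - 8*p + 12)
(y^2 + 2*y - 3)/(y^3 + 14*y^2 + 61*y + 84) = (y - 1)/(y^2 + 11*y + 28)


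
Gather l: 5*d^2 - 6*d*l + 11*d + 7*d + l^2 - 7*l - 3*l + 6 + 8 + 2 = 5*d^2 + 18*d + l^2 + l*(-6*d - 10) + 16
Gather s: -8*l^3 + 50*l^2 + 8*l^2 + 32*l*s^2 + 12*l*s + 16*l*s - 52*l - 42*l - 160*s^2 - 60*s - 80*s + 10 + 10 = -8*l^3 + 58*l^2 - 94*l + s^2*(32*l - 160) + s*(28*l - 140) + 20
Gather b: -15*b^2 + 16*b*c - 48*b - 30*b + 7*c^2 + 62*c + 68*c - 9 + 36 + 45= -15*b^2 + b*(16*c - 78) + 7*c^2 + 130*c + 72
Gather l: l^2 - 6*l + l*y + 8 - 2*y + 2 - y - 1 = l^2 + l*(y - 6) - 3*y + 9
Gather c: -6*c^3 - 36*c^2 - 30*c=-6*c^3 - 36*c^2 - 30*c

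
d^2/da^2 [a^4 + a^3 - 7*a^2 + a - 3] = 12*a^2 + 6*a - 14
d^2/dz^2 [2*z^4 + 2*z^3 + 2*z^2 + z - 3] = 24*z^2 + 12*z + 4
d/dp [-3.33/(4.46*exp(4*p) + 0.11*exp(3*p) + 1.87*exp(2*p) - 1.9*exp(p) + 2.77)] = (59.4072*exp(3*p) + 1.0989*exp(2*p) + 12.4542*exp(p) - 6.327)*exp(p)/(4.46*exp(4*p) + 0.11*exp(3*p) + 1.87*exp(2*p) - 1.9*exp(p) + 2.77)^2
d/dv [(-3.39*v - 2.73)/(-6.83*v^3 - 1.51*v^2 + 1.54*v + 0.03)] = (-46.3074*v^3 - 61.0566*v^2 - 8.2446*v + 4.1025)/(46.6489*v^6 + 20.6266*v^5 - 18.7563*v^4 - 5.0606*v^3 + 2.281*v^2 + 0.0924*v + 0.0009)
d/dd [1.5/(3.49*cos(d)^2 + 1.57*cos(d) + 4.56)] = (10.47*cos(d) + 2.355)*sin(d)/(3.49*cos(d)^2 + 1.57*cos(d) + 4.56)^2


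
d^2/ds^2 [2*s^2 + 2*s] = 4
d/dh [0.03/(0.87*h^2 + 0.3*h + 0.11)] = (-0.0522*h - 0.009)/(0.87*h^2 + 0.3*h + 0.11)^2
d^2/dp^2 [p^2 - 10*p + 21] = 2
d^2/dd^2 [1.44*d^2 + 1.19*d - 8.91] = 2.88000000000000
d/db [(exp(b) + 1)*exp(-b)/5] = -exp(-b)/5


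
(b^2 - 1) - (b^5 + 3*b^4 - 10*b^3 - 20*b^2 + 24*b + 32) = -b^5 - 3*b^4 + 10*b^3 + 21*b^2 - 24*b - 33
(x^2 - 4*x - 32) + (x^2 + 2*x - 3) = 2*x^2 - 2*x - 35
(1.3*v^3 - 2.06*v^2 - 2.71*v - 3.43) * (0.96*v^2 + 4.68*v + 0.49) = 1.248*v^5 + 4.1064*v^4 - 11.6054*v^3 - 16.985*v^2 - 17.3803*v - 1.6807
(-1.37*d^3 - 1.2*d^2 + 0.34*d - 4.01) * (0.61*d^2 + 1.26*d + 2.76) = -0.8357*d^5 - 2.4582*d^4 - 5.0858*d^3 - 5.3297*d^2 - 4.1142*d - 11.0676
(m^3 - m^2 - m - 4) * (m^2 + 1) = m^5 - m^4 - 5*m^2 - m - 4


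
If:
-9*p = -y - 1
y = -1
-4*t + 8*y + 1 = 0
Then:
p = 0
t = -7/4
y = -1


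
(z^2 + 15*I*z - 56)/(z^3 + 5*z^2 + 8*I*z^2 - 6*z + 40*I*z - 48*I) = (z + 7*I)/(z^2 + 5*z - 6)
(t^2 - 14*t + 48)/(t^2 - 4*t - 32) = (t - 6)/(t + 4)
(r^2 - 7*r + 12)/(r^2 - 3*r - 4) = (r - 3)/(r + 1)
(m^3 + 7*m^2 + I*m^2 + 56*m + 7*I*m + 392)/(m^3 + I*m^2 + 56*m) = (m + 7)/m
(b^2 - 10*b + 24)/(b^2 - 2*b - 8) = (b - 6)/(b + 2)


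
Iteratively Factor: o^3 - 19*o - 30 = (o + 3)*(o^2 - 3*o - 10) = (o + 2)*(o + 3)*(o - 5)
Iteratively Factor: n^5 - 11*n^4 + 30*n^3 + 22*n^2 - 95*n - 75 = (n - 5)*(n^4 - 6*n^3 + 22*n + 15) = (n - 5)*(n + 1)*(n^3 - 7*n^2 + 7*n + 15) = (n - 5)^2*(n + 1)*(n^2 - 2*n - 3) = (n - 5)^2*(n + 1)^2*(n - 3)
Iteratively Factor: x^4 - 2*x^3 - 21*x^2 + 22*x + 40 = (x - 2)*(x^3 - 21*x - 20) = (x - 5)*(x - 2)*(x^2 + 5*x + 4) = (x - 5)*(x - 2)*(x + 1)*(x + 4)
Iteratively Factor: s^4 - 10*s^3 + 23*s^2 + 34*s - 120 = (s + 2)*(s^3 - 12*s^2 + 47*s - 60) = (s - 5)*(s + 2)*(s^2 - 7*s + 12) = (s - 5)*(s - 3)*(s + 2)*(s - 4)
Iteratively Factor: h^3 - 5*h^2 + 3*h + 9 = (h - 3)*(h^2 - 2*h - 3) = (h - 3)*(h + 1)*(h - 3)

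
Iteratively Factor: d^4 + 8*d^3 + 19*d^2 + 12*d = (d)*(d^3 + 8*d^2 + 19*d + 12) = d*(d + 4)*(d^2 + 4*d + 3) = d*(d + 3)*(d + 4)*(d + 1)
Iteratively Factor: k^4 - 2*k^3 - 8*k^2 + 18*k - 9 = (k + 3)*(k^3 - 5*k^2 + 7*k - 3) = (k - 1)*(k + 3)*(k^2 - 4*k + 3) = (k - 1)^2*(k + 3)*(k - 3)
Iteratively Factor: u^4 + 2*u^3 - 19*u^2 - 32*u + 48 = (u + 3)*(u^3 - u^2 - 16*u + 16) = (u - 1)*(u + 3)*(u^2 - 16) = (u - 1)*(u + 3)*(u + 4)*(u - 4)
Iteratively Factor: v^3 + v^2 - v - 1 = (v + 1)*(v^2 - 1) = (v + 1)^2*(v - 1)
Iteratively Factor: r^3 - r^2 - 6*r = (r + 2)*(r^2 - 3*r) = r*(r + 2)*(r - 3)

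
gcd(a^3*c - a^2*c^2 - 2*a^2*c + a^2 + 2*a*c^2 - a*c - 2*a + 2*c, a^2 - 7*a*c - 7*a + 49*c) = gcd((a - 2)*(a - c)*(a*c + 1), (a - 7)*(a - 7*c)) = 1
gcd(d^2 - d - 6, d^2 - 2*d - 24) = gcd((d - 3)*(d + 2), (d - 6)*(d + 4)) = 1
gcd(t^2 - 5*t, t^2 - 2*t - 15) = t - 5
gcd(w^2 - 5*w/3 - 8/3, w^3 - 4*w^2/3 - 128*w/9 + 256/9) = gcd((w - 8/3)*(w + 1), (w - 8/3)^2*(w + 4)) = w - 8/3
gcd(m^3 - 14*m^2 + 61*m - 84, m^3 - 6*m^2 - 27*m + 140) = m^2 - 11*m + 28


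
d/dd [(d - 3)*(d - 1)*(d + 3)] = 3*d^2 - 2*d - 9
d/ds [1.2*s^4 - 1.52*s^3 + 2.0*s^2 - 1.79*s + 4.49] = 4.8*s^3 - 4.56*s^2 + 4.0*s - 1.79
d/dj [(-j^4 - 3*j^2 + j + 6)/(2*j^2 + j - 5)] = ((4*j + 1)*(j^4 + 3*j^2 - j - 6) + (2*j^2 + j - 5)*(-4*j^3 - 6*j + 1))/(2*j^2 + j - 5)^2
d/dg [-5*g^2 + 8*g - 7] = 8 - 10*g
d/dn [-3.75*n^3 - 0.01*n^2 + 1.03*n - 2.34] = -11.25*n^2 - 0.02*n + 1.03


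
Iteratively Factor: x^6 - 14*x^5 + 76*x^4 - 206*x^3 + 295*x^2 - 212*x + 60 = (x - 3)*(x^5 - 11*x^4 + 43*x^3 - 77*x^2 + 64*x - 20) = (x - 3)*(x - 2)*(x^4 - 9*x^3 + 25*x^2 - 27*x + 10) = (x - 3)*(x - 2)*(x - 1)*(x^3 - 8*x^2 + 17*x - 10) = (x - 3)*(x - 2)^2*(x - 1)*(x^2 - 6*x + 5) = (x - 5)*(x - 3)*(x - 2)^2*(x - 1)*(x - 1)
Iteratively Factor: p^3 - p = (p + 1)*(p^2 - p) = p*(p + 1)*(p - 1)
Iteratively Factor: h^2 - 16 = (h - 4)*(h + 4)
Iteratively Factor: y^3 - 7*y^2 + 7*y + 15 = (y - 5)*(y^2 - 2*y - 3) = (y - 5)*(y - 3)*(y + 1)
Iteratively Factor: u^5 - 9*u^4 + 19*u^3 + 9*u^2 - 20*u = (u - 1)*(u^4 - 8*u^3 + 11*u^2 + 20*u) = u*(u - 1)*(u^3 - 8*u^2 + 11*u + 20) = u*(u - 1)*(u + 1)*(u^2 - 9*u + 20) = u*(u - 5)*(u - 1)*(u + 1)*(u - 4)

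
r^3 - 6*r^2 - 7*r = r*(r - 7)*(r + 1)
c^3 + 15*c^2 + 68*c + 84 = (c + 2)*(c + 6)*(c + 7)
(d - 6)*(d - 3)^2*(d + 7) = d^4 - 5*d^3 - 39*d^2 + 261*d - 378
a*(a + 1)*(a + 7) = a^3 + 8*a^2 + 7*a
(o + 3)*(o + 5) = o^2 + 8*o + 15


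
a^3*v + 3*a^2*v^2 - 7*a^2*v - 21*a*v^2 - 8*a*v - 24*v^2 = (a - 8)*(a + 3*v)*(a*v + v)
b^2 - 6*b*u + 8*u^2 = (b - 4*u)*(b - 2*u)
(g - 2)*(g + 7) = g^2 + 5*g - 14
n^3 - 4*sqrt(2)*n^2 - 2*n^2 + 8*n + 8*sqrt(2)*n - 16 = (n - 2)*(n - 2*sqrt(2))^2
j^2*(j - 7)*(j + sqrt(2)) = j^4 - 7*j^3 + sqrt(2)*j^3 - 7*sqrt(2)*j^2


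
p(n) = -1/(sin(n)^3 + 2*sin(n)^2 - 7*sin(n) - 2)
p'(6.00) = -929.54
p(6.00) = -11.08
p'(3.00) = 0.73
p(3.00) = 0.34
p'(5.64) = -0.91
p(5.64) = -0.37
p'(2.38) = 0.07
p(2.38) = 0.18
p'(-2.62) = 2.07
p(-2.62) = -0.54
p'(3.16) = 2.02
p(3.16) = 0.53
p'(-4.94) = -0.00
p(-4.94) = 0.17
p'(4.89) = -0.04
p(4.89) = -0.17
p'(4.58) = 0.03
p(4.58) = -0.17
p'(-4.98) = -0.00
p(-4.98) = 0.17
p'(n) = -(-3*sin(n)^2*cos(n) - 4*sin(n)*cos(n) + 7*cos(n))/(sin(n)^3 + 2*sin(n)^2 - 7*sin(n) - 2)^2 = (3*sin(n)^2 + 4*sin(n) - 7)*cos(n)/(sin(n)^3 + 2*sin(n)^2 - 7*sin(n) - 2)^2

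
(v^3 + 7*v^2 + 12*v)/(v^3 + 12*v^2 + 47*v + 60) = v/(v + 5)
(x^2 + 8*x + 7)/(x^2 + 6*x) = (x^2 + 8*x + 7)/(x*(x + 6))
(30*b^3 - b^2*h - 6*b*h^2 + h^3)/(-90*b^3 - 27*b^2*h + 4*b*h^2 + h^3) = (-6*b^2 - b*h + h^2)/(18*b^2 + 9*b*h + h^2)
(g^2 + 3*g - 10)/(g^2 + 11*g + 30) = (g - 2)/(g + 6)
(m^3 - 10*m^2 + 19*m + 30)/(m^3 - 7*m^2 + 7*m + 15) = (m - 6)/(m - 3)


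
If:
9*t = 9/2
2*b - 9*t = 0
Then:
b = 9/4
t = 1/2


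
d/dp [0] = 0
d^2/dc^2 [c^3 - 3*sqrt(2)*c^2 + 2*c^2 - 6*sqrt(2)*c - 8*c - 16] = 6*c - 6*sqrt(2) + 4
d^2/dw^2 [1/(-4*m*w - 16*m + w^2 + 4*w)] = 2*(-4*m*w - 16*m + w^2 + 4*w - 4*(-2*m + w + 2)^2)/(4*m*w + 16*m - w^2 - 4*w)^3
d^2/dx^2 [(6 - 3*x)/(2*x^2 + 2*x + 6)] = 3*(-(x - 2)*(2*x + 1)^2 + (3*x - 1)*(x^2 + x + 3))/(x^2 + x + 3)^3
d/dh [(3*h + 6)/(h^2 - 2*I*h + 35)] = 3*(h^2 - 2*I*h - 2*(h + 2)*(h - I) + 35)/(h^2 - 2*I*h + 35)^2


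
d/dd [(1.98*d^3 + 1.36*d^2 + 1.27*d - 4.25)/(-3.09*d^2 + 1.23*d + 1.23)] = (-6.1182*d^4 + 4.8708*d^3 + 12.9033*d^2 - 22.9194*d + 6.7896)/(9.5481*d^4 - 7.6014*d^3 - 6.0885*d^2 + 3.0258*d + 1.5129)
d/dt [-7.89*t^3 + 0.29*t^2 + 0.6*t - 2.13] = -23.67*t^2 + 0.58*t + 0.6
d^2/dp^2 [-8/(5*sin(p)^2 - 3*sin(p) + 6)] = 8*(100*sin(p)^4 - 45*sin(p)^3 - 261*sin(p)^2 + 108*sin(p) + 42)/(5*sin(p)^2 - 3*sin(p) + 6)^3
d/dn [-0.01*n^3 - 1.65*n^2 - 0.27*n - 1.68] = -0.03*n^2 - 3.3*n - 0.27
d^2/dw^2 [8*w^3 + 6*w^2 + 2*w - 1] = 48*w + 12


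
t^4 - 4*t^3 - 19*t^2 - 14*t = t*(t - 7)*(t + 1)*(t + 2)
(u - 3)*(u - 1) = u^2 - 4*u + 3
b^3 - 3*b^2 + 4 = (b - 2)^2*(b + 1)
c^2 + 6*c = c*(c + 6)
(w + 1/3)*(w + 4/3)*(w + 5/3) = w^3 + 10*w^2/3 + 29*w/9 + 20/27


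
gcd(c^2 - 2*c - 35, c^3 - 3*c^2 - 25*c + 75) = c + 5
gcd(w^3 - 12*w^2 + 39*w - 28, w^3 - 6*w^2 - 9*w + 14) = w^2 - 8*w + 7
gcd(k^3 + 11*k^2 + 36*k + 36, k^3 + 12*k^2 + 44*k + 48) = k^2 + 8*k + 12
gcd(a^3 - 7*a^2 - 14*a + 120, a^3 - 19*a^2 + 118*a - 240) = a^2 - 11*a + 30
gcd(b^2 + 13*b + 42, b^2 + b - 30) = b + 6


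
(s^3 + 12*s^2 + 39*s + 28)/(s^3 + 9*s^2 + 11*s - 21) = (s^2 + 5*s + 4)/(s^2 + 2*s - 3)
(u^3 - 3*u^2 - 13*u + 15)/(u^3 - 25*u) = (u^2 + 2*u - 3)/(u*(u + 5))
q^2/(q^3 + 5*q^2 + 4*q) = q/(q^2 + 5*q + 4)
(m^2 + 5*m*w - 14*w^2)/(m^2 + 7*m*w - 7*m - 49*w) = (m - 2*w)/(m - 7)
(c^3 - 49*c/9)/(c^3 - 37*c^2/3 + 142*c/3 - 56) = c*(3*c + 7)/(3*(c^2 - 10*c + 24))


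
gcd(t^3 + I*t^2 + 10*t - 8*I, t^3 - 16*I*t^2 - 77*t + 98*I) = t - 2*I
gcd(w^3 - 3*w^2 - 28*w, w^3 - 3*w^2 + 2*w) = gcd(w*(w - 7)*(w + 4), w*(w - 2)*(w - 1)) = w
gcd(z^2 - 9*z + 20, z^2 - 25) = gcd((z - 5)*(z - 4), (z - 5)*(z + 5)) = z - 5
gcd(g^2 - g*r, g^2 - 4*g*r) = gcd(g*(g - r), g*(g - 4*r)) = g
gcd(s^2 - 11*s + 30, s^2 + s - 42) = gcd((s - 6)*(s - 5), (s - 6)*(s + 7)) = s - 6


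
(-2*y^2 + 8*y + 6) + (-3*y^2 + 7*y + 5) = -5*y^2 + 15*y + 11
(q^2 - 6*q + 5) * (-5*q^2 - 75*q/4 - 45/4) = -5*q^4 + 45*q^3/4 + 305*q^2/4 - 105*q/4 - 225/4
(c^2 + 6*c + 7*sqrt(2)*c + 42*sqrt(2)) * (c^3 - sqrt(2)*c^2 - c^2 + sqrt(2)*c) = c^5 + 5*c^4 + 6*sqrt(2)*c^4 - 20*c^3 + 30*sqrt(2)*c^3 - 70*c^2 - 36*sqrt(2)*c^2 + 84*c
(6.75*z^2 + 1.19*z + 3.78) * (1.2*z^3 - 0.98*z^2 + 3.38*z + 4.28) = 8.1*z^5 - 5.187*z^4 + 26.1848*z^3 + 29.2078*z^2 + 17.8696*z + 16.1784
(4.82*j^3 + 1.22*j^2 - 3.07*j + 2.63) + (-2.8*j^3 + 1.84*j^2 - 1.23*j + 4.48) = 2.02*j^3 + 3.06*j^2 - 4.3*j + 7.11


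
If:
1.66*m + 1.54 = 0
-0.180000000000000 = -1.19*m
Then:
No Solution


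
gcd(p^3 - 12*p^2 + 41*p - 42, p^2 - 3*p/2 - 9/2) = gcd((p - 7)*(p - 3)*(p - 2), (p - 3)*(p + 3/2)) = p - 3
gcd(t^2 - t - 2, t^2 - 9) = 1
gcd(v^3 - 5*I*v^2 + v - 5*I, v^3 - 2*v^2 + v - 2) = v^2 + 1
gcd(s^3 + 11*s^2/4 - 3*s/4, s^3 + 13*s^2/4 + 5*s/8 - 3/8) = s^2 + 11*s/4 - 3/4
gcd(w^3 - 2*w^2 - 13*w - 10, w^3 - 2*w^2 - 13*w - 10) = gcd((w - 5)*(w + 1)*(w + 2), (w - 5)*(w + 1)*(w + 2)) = w^3 - 2*w^2 - 13*w - 10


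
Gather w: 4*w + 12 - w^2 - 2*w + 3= -w^2 + 2*w + 15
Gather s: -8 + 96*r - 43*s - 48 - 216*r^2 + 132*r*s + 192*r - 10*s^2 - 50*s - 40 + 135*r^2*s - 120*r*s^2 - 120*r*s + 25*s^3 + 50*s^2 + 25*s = -216*r^2 + 288*r + 25*s^3 + s^2*(40 - 120*r) + s*(135*r^2 + 12*r - 68) - 96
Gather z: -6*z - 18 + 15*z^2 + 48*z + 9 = 15*z^2 + 42*z - 9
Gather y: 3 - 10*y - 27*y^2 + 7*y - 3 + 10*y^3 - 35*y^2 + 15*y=10*y^3 - 62*y^2 + 12*y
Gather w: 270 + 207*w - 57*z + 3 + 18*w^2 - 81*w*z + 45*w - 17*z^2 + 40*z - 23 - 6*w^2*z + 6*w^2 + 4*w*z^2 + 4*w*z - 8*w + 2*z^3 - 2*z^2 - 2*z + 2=w^2*(24 - 6*z) + w*(4*z^2 - 77*z + 244) + 2*z^3 - 19*z^2 - 19*z + 252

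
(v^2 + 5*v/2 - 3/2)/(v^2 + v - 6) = (v - 1/2)/(v - 2)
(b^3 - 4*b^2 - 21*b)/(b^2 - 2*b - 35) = b*(b + 3)/(b + 5)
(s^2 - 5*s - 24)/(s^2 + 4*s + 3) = (s - 8)/(s + 1)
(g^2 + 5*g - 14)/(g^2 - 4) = (g + 7)/(g + 2)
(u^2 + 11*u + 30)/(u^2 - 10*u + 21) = (u^2 + 11*u + 30)/(u^2 - 10*u + 21)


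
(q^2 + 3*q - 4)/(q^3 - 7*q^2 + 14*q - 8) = (q + 4)/(q^2 - 6*q + 8)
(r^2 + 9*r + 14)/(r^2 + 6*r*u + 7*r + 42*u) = (r + 2)/(r + 6*u)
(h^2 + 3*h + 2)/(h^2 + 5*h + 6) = (h + 1)/(h + 3)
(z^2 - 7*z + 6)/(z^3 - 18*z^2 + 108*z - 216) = (z - 1)/(z^2 - 12*z + 36)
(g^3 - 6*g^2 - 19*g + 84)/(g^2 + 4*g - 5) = (g^3 - 6*g^2 - 19*g + 84)/(g^2 + 4*g - 5)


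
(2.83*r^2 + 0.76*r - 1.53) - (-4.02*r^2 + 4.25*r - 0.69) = 6.85*r^2 - 3.49*r - 0.84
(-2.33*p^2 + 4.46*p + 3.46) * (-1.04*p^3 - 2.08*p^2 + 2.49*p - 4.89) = 2.4232*p^5 + 0.208*p^4 - 18.6769*p^3 + 15.3023*p^2 - 13.194*p - 16.9194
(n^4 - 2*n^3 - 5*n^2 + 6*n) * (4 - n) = -n^5 + 6*n^4 - 3*n^3 - 26*n^2 + 24*n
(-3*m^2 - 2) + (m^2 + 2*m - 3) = -2*m^2 + 2*m - 5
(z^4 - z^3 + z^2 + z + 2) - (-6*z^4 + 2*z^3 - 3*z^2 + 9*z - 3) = 7*z^4 - 3*z^3 + 4*z^2 - 8*z + 5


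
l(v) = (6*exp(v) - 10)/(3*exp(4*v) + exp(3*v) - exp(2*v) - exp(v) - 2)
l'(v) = (6*exp(v) - 10)*(-12*exp(4*v) - 3*exp(3*v) + 2*exp(2*v) + exp(v))/(3*exp(4*v) + exp(3*v) - exp(2*v) - exp(v) - 2)^2 + 6*exp(v)/(3*exp(4*v) + exp(3*v) - exp(2*v) - exp(v) - 2) = 2*(-(3*exp(v) - 5)*(12*exp(3*v) + 3*exp(2*v) - 2*exp(v) - 1) + 9*exp(4*v) + 3*exp(3*v) - 3*exp(2*v) - 3*exp(v) - 6)*exp(v)/(-3*exp(4*v) - exp(3*v) + exp(2*v) + exp(v) + 2)^2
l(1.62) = 0.01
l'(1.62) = -0.02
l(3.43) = 0.00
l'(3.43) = -0.00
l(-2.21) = 4.41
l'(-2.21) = -0.58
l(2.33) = 0.00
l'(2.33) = -0.00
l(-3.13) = 4.76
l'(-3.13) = -0.24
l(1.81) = 0.01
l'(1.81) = -0.02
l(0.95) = 0.04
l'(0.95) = -0.05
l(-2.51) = 4.56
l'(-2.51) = -0.44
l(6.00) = 0.00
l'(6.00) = 0.00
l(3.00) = 0.00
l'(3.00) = 0.00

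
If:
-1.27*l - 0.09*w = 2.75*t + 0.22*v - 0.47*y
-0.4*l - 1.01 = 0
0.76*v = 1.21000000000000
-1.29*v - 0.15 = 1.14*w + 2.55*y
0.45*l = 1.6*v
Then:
No Solution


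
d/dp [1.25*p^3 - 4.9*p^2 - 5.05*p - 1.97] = 3.75*p^2 - 9.8*p - 5.05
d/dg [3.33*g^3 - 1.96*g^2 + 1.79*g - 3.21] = 9.99*g^2 - 3.92*g + 1.79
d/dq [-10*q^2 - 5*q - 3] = -20*q - 5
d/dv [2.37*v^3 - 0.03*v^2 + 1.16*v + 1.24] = 7.11*v^2 - 0.06*v + 1.16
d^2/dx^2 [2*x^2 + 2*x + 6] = 4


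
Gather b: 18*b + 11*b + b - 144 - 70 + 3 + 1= 30*b - 210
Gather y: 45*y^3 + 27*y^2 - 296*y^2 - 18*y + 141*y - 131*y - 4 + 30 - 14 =45*y^3 - 269*y^2 - 8*y + 12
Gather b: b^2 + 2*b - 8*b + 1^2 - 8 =b^2 - 6*b - 7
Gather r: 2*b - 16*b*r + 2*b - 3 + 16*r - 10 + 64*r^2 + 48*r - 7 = 4*b + 64*r^2 + r*(64 - 16*b) - 20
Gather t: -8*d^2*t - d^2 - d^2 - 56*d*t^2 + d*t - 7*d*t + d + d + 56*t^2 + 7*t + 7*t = -2*d^2 + 2*d + t^2*(56 - 56*d) + t*(-8*d^2 - 6*d + 14)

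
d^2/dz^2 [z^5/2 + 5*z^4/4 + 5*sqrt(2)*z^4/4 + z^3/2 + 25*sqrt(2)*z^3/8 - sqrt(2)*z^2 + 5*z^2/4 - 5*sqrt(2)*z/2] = 10*z^3 + 15*z^2 + 15*sqrt(2)*z^2 + 3*z + 75*sqrt(2)*z/4 - 2*sqrt(2) + 5/2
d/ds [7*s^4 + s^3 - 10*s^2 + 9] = s*(28*s^2 + 3*s - 20)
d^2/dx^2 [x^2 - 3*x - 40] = 2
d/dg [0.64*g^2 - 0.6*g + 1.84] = 1.28*g - 0.6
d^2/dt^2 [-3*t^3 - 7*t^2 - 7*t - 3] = -18*t - 14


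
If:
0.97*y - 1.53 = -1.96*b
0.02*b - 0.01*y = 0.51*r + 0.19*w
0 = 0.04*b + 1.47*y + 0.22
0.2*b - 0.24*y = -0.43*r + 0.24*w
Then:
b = 0.87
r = -0.18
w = 0.58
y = -0.17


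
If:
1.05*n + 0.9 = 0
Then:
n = -0.86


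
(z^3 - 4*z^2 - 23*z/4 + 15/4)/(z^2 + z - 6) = (z^3 - 4*z^2 - 23*z/4 + 15/4)/(z^2 + z - 6)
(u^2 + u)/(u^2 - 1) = u/(u - 1)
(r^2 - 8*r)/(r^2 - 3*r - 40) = r/(r + 5)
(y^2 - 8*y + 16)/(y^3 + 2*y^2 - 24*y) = (y - 4)/(y*(y + 6))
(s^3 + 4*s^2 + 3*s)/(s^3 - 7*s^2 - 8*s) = (s + 3)/(s - 8)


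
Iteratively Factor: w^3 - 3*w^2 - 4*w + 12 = (w + 2)*(w^2 - 5*w + 6) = (w - 3)*(w + 2)*(w - 2)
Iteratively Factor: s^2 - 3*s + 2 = (s - 1)*(s - 2)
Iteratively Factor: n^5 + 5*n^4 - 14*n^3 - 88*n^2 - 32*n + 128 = (n - 4)*(n^4 + 9*n^3 + 22*n^2 - 32) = (n - 4)*(n - 1)*(n^3 + 10*n^2 + 32*n + 32) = (n - 4)*(n - 1)*(n + 4)*(n^2 + 6*n + 8) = (n - 4)*(n - 1)*(n + 4)^2*(n + 2)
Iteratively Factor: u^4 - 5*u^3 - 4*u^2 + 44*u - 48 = (u - 4)*(u^3 - u^2 - 8*u + 12) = (u - 4)*(u - 2)*(u^2 + u - 6) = (u - 4)*(u - 2)*(u + 3)*(u - 2)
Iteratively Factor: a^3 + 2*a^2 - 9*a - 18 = (a - 3)*(a^2 + 5*a + 6) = (a - 3)*(a + 2)*(a + 3)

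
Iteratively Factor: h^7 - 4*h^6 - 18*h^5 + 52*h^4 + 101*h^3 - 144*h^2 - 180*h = (h + 2)*(h^6 - 6*h^5 - 6*h^4 + 64*h^3 - 27*h^2 - 90*h) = (h + 1)*(h + 2)*(h^5 - 7*h^4 + h^3 + 63*h^2 - 90*h) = h*(h + 1)*(h + 2)*(h^4 - 7*h^3 + h^2 + 63*h - 90) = h*(h - 3)*(h + 1)*(h + 2)*(h^3 - 4*h^2 - 11*h + 30) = h*(h - 5)*(h - 3)*(h + 1)*(h + 2)*(h^2 + h - 6) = h*(h - 5)*(h - 3)*(h + 1)*(h + 2)*(h + 3)*(h - 2)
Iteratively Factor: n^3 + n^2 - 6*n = (n)*(n^2 + n - 6) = n*(n + 3)*(n - 2)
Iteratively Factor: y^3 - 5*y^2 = (y)*(y^2 - 5*y) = y*(y - 5)*(y)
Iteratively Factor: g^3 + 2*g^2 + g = (g)*(g^2 + 2*g + 1) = g*(g + 1)*(g + 1)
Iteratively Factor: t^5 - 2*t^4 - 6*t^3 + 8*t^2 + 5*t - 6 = (t + 2)*(t^4 - 4*t^3 + 2*t^2 + 4*t - 3) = (t - 3)*(t + 2)*(t^3 - t^2 - t + 1) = (t - 3)*(t - 1)*(t + 2)*(t^2 - 1) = (t - 3)*(t - 1)*(t + 1)*(t + 2)*(t - 1)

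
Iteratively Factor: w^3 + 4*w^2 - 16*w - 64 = (w + 4)*(w^2 - 16) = (w + 4)^2*(w - 4)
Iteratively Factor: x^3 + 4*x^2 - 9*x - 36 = (x - 3)*(x^2 + 7*x + 12) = (x - 3)*(x + 4)*(x + 3)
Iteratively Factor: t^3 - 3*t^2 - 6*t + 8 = (t + 2)*(t^2 - 5*t + 4) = (t - 4)*(t + 2)*(t - 1)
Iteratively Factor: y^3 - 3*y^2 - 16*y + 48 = (y + 4)*(y^2 - 7*y + 12) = (y - 4)*(y + 4)*(y - 3)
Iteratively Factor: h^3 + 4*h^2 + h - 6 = (h + 2)*(h^2 + 2*h - 3) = (h - 1)*(h + 2)*(h + 3)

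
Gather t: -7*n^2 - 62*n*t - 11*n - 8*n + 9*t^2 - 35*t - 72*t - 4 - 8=-7*n^2 - 19*n + 9*t^2 + t*(-62*n - 107) - 12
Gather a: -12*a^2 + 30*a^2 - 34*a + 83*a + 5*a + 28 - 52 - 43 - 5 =18*a^2 + 54*a - 72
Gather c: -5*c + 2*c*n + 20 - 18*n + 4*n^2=c*(2*n - 5) + 4*n^2 - 18*n + 20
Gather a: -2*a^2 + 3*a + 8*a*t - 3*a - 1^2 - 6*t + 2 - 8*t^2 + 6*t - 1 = -2*a^2 + 8*a*t - 8*t^2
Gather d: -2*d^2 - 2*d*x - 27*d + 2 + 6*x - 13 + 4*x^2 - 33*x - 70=-2*d^2 + d*(-2*x - 27) + 4*x^2 - 27*x - 81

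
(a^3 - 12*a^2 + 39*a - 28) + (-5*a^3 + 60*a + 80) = -4*a^3 - 12*a^2 + 99*a + 52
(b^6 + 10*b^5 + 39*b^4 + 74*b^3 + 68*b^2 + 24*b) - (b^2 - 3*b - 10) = b^6 + 10*b^5 + 39*b^4 + 74*b^3 + 67*b^2 + 27*b + 10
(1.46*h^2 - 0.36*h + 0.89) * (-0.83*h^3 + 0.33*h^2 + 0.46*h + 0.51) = -1.2118*h^5 + 0.7806*h^4 - 0.1859*h^3 + 0.8727*h^2 + 0.2258*h + 0.4539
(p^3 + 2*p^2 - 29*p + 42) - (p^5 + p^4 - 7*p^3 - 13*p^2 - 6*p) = -p^5 - p^4 + 8*p^3 + 15*p^2 - 23*p + 42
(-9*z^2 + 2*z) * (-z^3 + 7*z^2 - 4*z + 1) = 9*z^5 - 65*z^4 + 50*z^3 - 17*z^2 + 2*z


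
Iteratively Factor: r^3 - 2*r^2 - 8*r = (r - 4)*(r^2 + 2*r) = r*(r - 4)*(r + 2)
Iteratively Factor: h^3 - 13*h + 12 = (h - 3)*(h^2 + 3*h - 4) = (h - 3)*(h - 1)*(h + 4)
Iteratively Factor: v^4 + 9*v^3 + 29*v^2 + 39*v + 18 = (v + 1)*(v^3 + 8*v^2 + 21*v + 18) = (v + 1)*(v + 3)*(v^2 + 5*v + 6) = (v + 1)*(v + 2)*(v + 3)*(v + 3)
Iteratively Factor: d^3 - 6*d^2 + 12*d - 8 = (d - 2)*(d^2 - 4*d + 4) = (d - 2)^2*(d - 2)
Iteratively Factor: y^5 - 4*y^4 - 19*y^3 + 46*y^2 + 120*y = (y + 2)*(y^4 - 6*y^3 - 7*y^2 + 60*y) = (y - 5)*(y + 2)*(y^3 - y^2 - 12*y) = (y - 5)*(y - 4)*(y + 2)*(y^2 + 3*y) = (y - 5)*(y - 4)*(y + 2)*(y + 3)*(y)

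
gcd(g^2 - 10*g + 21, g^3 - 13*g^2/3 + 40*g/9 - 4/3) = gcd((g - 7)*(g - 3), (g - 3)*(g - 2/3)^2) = g - 3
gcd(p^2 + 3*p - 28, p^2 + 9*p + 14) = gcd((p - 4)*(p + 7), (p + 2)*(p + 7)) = p + 7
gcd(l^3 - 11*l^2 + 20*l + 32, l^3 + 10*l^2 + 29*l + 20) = l + 1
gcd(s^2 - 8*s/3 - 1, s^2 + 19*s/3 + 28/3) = 1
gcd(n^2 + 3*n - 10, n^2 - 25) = n + 5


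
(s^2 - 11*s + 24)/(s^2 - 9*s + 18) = (s - 8)/(s - 6)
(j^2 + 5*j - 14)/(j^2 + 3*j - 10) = (j + 7)/(j + 5)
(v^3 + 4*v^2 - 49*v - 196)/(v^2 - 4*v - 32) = (v^2 - 49)/(v - 8)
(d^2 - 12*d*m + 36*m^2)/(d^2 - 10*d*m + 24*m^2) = (d - 6*m)/(d - 4*m)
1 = 1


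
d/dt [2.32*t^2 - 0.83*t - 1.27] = 4.64*t - 0.83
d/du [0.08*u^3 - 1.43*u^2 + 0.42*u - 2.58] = 0.24*u^2 - 2.86*u + 0.42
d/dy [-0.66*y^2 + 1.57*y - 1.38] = 1.57 - 1.32*y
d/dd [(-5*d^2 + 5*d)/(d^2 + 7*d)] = -40/(d^2 + 14*d + 49)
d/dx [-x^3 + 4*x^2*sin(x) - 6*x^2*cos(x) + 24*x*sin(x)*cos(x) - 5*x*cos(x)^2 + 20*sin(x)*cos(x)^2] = 6*x^2*sin(x) + 4*x^2*cos(x) - 3*x^2 + 8*x*sin(x) + 5*x*sin(2*x) - 12*x*cos(x) + 24*x*cos(2*x) + 12*sin(2*x) + 5*cos(x) - 5*cos(2*x)/2 + 15*cos(3*x) - 5/2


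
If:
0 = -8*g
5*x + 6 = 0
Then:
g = 0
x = -6/5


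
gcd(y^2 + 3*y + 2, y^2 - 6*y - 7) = y + 1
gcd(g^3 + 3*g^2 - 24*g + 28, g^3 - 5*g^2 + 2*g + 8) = g - 2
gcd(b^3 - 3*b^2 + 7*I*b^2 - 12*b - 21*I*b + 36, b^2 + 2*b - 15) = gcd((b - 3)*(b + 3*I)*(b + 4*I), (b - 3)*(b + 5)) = b - 3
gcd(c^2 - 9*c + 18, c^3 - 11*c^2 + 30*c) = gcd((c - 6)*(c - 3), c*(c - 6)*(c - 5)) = c - 6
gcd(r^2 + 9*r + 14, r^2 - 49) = r + 7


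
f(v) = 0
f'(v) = 0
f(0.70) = 0.00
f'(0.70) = 0.00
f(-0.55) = 0.00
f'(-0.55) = 0.00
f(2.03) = 0.00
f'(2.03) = 0.00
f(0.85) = 0.00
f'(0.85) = 0.00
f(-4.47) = 0.00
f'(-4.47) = 0.00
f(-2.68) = 0.00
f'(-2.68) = 0.00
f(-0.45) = 0.00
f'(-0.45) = 0.00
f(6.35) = 0.00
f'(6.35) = 0.00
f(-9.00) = 0.00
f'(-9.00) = 0.00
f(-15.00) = 0.00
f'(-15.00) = 0.00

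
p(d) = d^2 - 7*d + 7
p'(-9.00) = -25.00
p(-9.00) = 151.00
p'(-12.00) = -31.00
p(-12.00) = 235.00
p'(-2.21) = -11.42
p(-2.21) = 27.35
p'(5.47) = 3.94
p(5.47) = -1.37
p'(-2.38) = -11.76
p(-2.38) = 29.32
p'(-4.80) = -16.60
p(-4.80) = 63.64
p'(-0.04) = -7.08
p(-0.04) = 7.28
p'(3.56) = 0.12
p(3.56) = -5.25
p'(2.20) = -2.60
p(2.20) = -3.56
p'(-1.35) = -9.70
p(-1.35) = 18.27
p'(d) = 2*d - 7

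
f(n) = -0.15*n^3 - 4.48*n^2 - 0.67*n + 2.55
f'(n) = -0.45*n^2 - 8.96*n - 0.67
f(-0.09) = 2.57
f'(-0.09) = 0.13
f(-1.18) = -2.65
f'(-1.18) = 9.28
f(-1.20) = -2.84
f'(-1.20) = 9.43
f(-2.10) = -14.41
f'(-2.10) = 16.16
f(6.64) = -243.33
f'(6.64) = -80.00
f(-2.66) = -24.54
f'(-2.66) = 19.98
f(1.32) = -6.49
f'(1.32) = -13.28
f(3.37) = -56.33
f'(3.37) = -35.98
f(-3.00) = -31.71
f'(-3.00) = 22.16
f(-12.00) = -375.33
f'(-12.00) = 42.05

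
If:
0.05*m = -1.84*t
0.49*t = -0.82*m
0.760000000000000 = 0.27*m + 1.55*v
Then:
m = 0.00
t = 0.00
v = 0.49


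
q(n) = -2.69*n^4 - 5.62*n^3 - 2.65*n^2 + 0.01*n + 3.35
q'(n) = -10.76*n^3 - 16.86*n^2 - 5.3*n + 0.01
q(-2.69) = -47.31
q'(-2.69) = 101.71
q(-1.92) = -3.22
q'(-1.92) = 24.19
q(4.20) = -1296.77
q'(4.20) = -1116.85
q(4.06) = -1147.30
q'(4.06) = -1019.52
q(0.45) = 2.20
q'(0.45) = -6.77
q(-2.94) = -77.74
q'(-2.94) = 143.30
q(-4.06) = -395.16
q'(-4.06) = 463.71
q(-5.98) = -2329.64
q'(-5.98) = 1729.78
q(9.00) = -21957.28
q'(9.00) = -9257.39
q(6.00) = -4792.15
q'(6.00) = -2962.91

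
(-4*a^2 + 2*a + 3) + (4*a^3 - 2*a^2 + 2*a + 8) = 4*a^3 - 6*a^2 + 4*a + 11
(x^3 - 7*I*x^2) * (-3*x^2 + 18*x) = -3*x^5 + 18*x^4 + 21*I*x^4 - 126*I*x^3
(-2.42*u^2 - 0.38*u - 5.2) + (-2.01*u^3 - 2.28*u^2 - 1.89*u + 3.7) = -2.01*u^3 - 4.7*u^2 - 2.27*u - 1.5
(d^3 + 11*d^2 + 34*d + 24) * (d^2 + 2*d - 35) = d^5 + 13*d^4 + 21*d^3 - 293*d^2 - 1142*d - 840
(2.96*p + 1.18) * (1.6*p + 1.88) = 4.736*p^2 + 7.4528*p + 2.2184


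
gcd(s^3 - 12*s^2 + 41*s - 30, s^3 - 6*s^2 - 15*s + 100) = s - 5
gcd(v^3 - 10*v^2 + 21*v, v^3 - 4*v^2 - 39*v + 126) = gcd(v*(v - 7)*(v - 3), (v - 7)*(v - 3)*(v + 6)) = v^2 - 10*v + 21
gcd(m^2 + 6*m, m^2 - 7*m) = m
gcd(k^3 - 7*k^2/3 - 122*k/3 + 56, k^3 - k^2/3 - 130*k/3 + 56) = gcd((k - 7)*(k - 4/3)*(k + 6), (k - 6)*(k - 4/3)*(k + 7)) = k - 4/3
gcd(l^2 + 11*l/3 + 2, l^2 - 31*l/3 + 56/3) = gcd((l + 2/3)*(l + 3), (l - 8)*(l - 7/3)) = 1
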